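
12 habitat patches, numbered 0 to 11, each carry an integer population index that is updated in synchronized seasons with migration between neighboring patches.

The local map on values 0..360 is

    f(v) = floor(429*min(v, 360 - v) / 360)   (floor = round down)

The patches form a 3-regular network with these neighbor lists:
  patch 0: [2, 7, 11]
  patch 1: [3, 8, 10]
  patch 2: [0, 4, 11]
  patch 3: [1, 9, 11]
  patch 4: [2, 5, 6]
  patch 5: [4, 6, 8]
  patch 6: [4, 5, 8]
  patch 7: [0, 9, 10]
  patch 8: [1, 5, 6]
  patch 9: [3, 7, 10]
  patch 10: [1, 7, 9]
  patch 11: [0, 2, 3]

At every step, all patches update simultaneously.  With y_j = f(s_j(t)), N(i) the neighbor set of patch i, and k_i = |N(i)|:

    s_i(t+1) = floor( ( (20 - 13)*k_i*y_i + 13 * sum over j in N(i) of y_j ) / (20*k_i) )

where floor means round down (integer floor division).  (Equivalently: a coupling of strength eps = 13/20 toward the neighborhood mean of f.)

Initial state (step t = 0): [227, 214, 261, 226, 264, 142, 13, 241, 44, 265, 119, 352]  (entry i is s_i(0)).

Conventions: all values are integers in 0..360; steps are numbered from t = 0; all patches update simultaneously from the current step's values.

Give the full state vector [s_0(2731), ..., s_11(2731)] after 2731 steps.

Simulating step by step:
t=0: [227, 214, 261, 226, 264, 142, 13, 241, 44, 265, 119, 352]
t=1: [113, 136, 101, 119, 105, 98, 77, 138, 95, 135, 141, 97]
t=2: [133, 148, 123, 144, 114, 111, 108, 157, 119, 158, 164, 125]
t=3: [159, 171, 146, 170, 135, 133, 133, 182, 143, 185, 187, 154]
t=4: [189, 196, 175, 199, 161, 161, 161, 204, 171, 207, 207, 186]
t=5: [201, 193, 203, 193, 194, 193, 193, 187, 196, 184, 185, 202]
t=6: [192, 200, 189, 198, 195, 197, 197, 203, 197, 205, 205, 190]
t=7: [198, 190, 200, 192, 196, 194, 194, 188, 193, 186, 185, 199]
t=8: [194, 202, 191, 200, 194, 197, 197, 203, 198, 205, 205, 193]
t=9: [196, 188, 198, 190, 196, 194, 194, 187, 192, 185, 185, 197]
t=10: [196, 203, 194, 202, 195, 197, 197, 204, 199, 206, 206, 195]
t=11: [193, 187, 196, 188, 195, 193, 193, 186, 191, 184, 184, 194]
t=12: [199, 205, 196, 204, 197, 198, 198, 206, 201, 207, 207, 198]
t=13: [190, 184, 193, 185, 193, 192, 192, 184, 189, 182, 182, 191]
t=14: [202, 208, 200, 207, 199, 200, 200, 208, 203, 210, 210, 202]
t=15: [186, 181, 189, 182, 190, 189, 189, 181, 187, 179, 179, 187]
t=16: [207, 211, 204, 211, 202, 203, 203, 211, 206, 212, 213, 206]
t=17: [181, 177, 184, 178, 186, 186, 186, 177, 183, 176, 176, 181]
t=18: [211, 210, 210, 211, 207, 207, 207, 210, 208, 209, 209, 211]
t=19: [177, 178, 178, 177, 181, 181, 181, 178, 180, 178, 178, 177]
t=20: [210, 212, 211, 210, 212, 213, 213, 211, 213, 211, 212, 210]
t=21: [177, 176, 177, 177, 175, 175, 175, 177, 175, 177, 176, 177]
t=22: [210, 209, 209, 209, 208, 208, 208, 209, 208, 209, 209, 210]
t=23: [178, 179, 179, 178, 180, 181, 181, 178, 180, 179, 179, 178]
t=24: [212, 213, 212, 212, 213, 213, 213, 212, 213, 212, 212, 212]
t=25: [176, 175, 175, 175, 175, 175, 175, 176, 175, 176, 175, 176]
t=26: [208, 208, 208, 208, 208, 208, 208, 208, 208, 208, 208, 208]
t=27: [181, 181, 181, 181, 181, 181, 181, 181, 181, 181, 181, 181]
t=28: [213, 213, 213, 213, 213, 213, 213, 213, 213, 213, 213, 213]
t=29: [175, 175, 175, 175, 175, 175, 175, 175, 175, 175, 175, 175]
t=30: [208, 208, 208, 208, 208, 208, 208, 208, 208, 208, 208, 208]

Answer: [181, 181, 181, 181, 181, 181, 181, 181, 181, 181, 181, 181]
Key observation: The state at step 26, [208, 208, 208, 208, 208, 208, 208, 208, 208, 208, 208, 208], reappears at step 30: the system is in a cycle of period 4 from step 26 on.  Therefore the state at step 2731 equals the state at step 26 + ((2731 - 26) mod 4) = 27, which is [181, 181, 181, 181, 181, 181, 181, 181, 181, 181, 181, 181].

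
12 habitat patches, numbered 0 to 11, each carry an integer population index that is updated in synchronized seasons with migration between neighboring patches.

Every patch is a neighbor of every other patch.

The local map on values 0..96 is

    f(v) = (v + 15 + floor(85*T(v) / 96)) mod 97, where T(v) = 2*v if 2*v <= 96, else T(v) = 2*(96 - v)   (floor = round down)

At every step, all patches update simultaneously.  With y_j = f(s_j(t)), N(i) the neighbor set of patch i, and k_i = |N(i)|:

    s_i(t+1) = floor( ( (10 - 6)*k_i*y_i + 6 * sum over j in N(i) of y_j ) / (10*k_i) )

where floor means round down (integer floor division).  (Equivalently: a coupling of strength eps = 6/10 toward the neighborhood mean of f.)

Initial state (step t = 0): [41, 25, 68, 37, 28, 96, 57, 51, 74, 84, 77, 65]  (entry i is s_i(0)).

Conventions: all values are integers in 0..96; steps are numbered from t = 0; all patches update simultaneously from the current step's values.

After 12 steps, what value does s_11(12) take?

Answer: s_11(12) = 48

Derivation:
t=0: [41, 25, 68, 37, 28, 96, 57, 51, 74, 84, 77, 65]
t=1: [37, 55, 38, 33, 58, 31, 41, 43, 36, 34, 36, 39]
t=2: [22, 30, 23, 18, 30, 16, 26, 28, 21, 19, 21, 24]
t=3: [66, 41, 67, 63, 41, 61, 71, 72, 66, 64, 66, 68]
t=4: [36, 33, 35, 36, 33, 37, 34, 34, 36, 36, 36, 35]
t=5: [15, 12, 14, 15, 12, 16, 13, 13, 15, 15, 15, 14]
t=6: [54, 51, 53, 54, 51, 55, 52, 52, 54, 54, 54, 53]
t=7: [46, 47, 46, 46, 47, 46, 46, 46, 46, 46, 46, 46]
t=8: [45, 46, 45, 45, 46, 45, 45, 45, 45, 45, 45, 45]
t=9: [42, 43, 42, 42, 43, 42, 42, 42, 42, 42, 42, 42]
t=10: [34, 35, 34, 34, 35, 34, 34, 34, 34, 34, 34, 34]
t=11: [12, 12, 12, 12, 12, 12, 12, 12, 12, 12, 12, 12]
t=12: [48, 48, 48, 48, 48, 48, 48, 48, 48, 48, 48, 48]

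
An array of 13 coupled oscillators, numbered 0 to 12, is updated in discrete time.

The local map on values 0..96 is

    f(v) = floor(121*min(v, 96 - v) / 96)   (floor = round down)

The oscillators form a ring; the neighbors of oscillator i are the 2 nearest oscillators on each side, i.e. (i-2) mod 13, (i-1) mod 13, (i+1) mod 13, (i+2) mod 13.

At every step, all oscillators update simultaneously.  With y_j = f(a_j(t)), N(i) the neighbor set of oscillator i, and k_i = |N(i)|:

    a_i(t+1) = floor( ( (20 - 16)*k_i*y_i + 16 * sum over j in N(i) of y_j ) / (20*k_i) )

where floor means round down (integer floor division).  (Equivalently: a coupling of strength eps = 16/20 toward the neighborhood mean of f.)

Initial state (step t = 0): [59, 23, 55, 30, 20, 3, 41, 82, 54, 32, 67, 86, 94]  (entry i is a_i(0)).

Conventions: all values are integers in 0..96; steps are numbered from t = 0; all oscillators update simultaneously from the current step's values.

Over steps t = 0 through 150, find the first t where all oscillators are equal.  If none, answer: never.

Answer: 7
Key observation: Synchronization is absorbing here: once all oscillators are equal they stay equal, and step 7 is the first all-equal step.

Derivation:
t=0: [59, 23, 55, 30, 20, 3, 41, 82, 54, 32, 67, 86, 94]  (not all equal)
t=1: [27, 32, 37, 28, 33, 26, 29, 32, 39, 31, 28, 27, 24]  (not all equal)
t=2: [36, 37, 39, 38, 38, 36, 39, 39, 39, 39, 37, 34, 34]  (not all equal)
t=3: [44, 45, 46, 46, 47, 47, 47, 48, 48, 47, 45, 44, 44]  (not all equal)
t=4: [55, 56, 56, 57, 58, 58, 59, 59, 58, 58, 57, 56, 55]  (not all equal)
t=5: [50, 50, 49, 48, 47, 47, 46, 46, 47, 47, 48, 49, 50]  (not all equal)
t=6: [57, 58, 58, 58, 58, 58, 58, 58, 58, 58, 58, 58, 58]  (not all equal)
t=7: [47, 47, 47, 47, 47, 47, 47, 47, 47, 47, 47, 47, 47]  (all equal)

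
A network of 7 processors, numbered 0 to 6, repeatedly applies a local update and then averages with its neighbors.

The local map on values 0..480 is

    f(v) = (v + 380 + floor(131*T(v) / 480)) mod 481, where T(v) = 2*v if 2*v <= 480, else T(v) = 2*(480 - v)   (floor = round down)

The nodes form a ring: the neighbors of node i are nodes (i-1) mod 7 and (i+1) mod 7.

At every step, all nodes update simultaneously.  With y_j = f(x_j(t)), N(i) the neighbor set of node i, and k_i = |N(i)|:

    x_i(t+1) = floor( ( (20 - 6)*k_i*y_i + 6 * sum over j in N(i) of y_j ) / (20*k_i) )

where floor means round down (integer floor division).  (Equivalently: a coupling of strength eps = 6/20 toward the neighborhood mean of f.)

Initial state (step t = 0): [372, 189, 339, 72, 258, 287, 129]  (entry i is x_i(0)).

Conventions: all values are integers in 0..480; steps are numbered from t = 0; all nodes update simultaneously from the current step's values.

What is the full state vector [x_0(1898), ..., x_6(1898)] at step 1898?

Simulating step by step:
t=0: [372, 189, 339, 72, 258, 287, 129]
t=1: [273, 230, 249, 95, 239, 260, 161]
t=2: [258, 261, 236, 112, 236, 257, 187]
t=3: [264, 276, 236, 129, 236, 261, 214]
t=4: [273, 281, 241, 147, 240, 269, 244]
t=5: [282, 284, 251, 169, 250, 279, 274]
t=6: [288, 286, 259, 194, 258, 284, 285]
t=7: [290, 288, 267, 222, 267, 287, 290]
t=8: [291, 289, 277, 254, 277, 289, 291]
t=9: [292, 291, 285, 279, 285, 291, 292]
t=10: [293, 292, 290, 287, 290, 292, 293]
t=11: [293, 293, 292, 291, 292, 293, 293]
t=12: [294, 293, 293, 293, 293, 293, 294]
t=13: [294, 294, 294, 294, 294, 294, 294]
t=14: [294, 294, 294, 294, 294, 294, 294]

Answer: [294, 294, 294, 294, 294, 294, 294]
Key observation: The state at step 13, [294, 294, 294, 294, 294, 294, 294], reappears at step 14: the system is in a cycle of period 1 from step 13 on.  Therefore the state at step 1898 equals the state at step 13 + ((1898 - 13) mod 1) = 13, which is [294, 294, 294, 294, 294, 294, 294].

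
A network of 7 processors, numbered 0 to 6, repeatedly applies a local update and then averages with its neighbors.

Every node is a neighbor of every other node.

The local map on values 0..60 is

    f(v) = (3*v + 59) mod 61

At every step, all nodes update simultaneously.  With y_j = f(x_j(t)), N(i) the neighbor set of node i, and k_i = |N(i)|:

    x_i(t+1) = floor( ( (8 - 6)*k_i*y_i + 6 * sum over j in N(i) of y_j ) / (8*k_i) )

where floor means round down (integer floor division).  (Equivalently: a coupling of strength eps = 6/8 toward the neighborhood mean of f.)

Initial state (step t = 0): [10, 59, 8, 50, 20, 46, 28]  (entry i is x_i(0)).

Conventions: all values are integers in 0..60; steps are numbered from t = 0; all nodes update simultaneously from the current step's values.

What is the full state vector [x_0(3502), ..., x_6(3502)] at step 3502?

Simulating step by step:
t=0: [10, 59, 8, 50, 20, 46, 28]
t=1: [31, 34, 30, 31, 35, 29, 30]
t=2: [31, 32, 30, 31, 32, 30, 30]
t=3: [29, 30, 29, 29, 30, 29, 29]
t=4: [24, 25, 24, 24, 25, 24, 24]
t=5: [9, 10, 9, 9, 10, 9, 9]
t=6: [25, 26, 25, 25, 26, 25, 25]
t=7: [12, 13, 12, 12, 13, 12, 12]
t=8: [34, 35, 34, 34, 35, 34, 34]
t=9: [39, 40, 39, 39, 40, 39, 39]
t=10: [54, 55, 54, 54, 55, 54, 54]
t=11: [38, 39, 38, 38, 39, 38, 38]
t=12: [51, 52, 51, 51, 52, 51, 51]
t=13: [29, 30, 29, 29, 30, 29, 29]

Answer: [51, 52, 51, 51, 52, 51, 51]
Key observation: The state at step 3, [29, 30, 29, 29, 30, 29, 29], reappears at step 13: the system is in a cycle of period 10 from step 3 on.  Therefore the state at step 3502 equals the state at step 3 + ((3502 - 3) mod 10) = 12, which is [51, 52, 51, 51, 52, 51, 51].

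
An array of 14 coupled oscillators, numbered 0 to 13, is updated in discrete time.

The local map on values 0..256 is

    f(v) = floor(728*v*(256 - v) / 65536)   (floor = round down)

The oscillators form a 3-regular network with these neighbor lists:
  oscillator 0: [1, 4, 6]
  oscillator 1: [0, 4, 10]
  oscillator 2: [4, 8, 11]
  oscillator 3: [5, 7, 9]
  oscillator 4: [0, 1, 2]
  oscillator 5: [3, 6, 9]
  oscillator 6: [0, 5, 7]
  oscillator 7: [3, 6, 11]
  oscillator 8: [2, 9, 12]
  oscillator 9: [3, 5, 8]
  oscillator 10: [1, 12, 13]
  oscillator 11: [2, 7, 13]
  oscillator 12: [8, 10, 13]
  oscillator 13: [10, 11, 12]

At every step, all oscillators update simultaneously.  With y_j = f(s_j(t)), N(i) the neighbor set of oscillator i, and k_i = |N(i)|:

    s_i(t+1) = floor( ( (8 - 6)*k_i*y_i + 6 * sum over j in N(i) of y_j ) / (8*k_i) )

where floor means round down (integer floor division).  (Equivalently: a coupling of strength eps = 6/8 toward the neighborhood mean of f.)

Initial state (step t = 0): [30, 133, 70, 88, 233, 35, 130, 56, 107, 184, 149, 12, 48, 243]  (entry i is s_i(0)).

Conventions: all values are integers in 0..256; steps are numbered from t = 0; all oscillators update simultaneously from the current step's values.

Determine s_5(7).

Simulating step by step:
t=0: [30, 133, 70, 88, 233, 35, 130, 56, 107, 184, 149, 12, 48, 243]
t=1: [124, 123, 103, 130, 114, 144, 116, 125, 144, 143, 125, 83, 124, 88]
t=2: [180, 180, 173, 180, 179, 179, 180, 175, 178, 179, 176, 169, 176, 171]
t=3: [151, 152, 157, 153, 153, 152, 153, 155, 155, 152, 156, 160, 156, 159]
t=4: [175, 174, 172, 174, 174, 175, 174, 173, 173, 174, 173, 171, 172, 171]
t=5: [157, 158, 159, 158, 158, 157, 157, 159, 159, 158, 159, 160, 159, 160]
t=6: [172, 171, 171, 171, 171, 172, 171, 171, 171, 171, 171, 170, 170, 170]
t=7: [160, 160, 161, 160, 160, 160, 160, 161, 161, 160, 161, 161, 161, 161]

Answer: s_5(7) = 160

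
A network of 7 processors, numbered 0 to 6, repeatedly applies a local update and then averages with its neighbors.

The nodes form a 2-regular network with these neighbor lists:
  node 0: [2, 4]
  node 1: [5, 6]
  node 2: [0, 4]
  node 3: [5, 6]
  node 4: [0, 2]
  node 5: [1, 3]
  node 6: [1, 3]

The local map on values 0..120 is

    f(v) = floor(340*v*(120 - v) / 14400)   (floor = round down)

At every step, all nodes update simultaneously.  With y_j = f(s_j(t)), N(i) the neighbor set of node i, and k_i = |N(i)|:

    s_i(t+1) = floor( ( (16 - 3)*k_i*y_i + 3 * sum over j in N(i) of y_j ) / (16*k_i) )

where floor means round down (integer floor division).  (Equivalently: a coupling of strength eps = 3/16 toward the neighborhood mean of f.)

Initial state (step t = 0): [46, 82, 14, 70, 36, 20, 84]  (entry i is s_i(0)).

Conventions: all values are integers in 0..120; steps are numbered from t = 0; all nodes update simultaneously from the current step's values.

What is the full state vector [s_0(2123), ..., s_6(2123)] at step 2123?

Answer: [77, 77, 77, 77, 77, 77, 77]
Key observation: The state at step 6, [78, 78, 78, 78, 78, 78, 78], reappears at step 8: the system is in a cycle of period 2 from step 6 on.  Therefore the state at step 2123 equals the state at step 6 + ((2123 - 6) mod 2) = 7, which is [77, 77, 77, 77, 77, 77, 77].

Derivation:
t=0: [46, 82, 14, 70, 36, 20, 84]
t=1: [74, 70, 42, 77, 68, 52, 72]
t=2: [80, 82, 77, 78, 82, 82, 80]
t=3: [75, 73, 77, 76, 73, 73, 75]
t=4: [79, 80, 78, 78, 80, 80, 79]
t=5: [76, 75, 76, 76, 75, 75, 76]
t=6: [78, 78, 78, 78, 78, 78, 78]
t=7: [77, 77, 77, 77, 77, 77, 77]
t=8: [78, 78, 78, 78, 78, 78, 78]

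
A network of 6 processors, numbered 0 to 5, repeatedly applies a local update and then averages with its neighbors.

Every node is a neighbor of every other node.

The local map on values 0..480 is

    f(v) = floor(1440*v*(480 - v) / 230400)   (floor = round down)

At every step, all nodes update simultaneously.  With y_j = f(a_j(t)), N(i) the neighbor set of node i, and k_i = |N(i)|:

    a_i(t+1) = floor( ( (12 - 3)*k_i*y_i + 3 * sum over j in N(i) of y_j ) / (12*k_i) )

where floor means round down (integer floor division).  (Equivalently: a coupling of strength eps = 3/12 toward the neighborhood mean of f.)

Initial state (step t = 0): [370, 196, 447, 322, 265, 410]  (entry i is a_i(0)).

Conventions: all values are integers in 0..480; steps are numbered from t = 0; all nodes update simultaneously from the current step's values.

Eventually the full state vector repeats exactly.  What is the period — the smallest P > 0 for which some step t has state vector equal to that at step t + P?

Answer: 2
Key observation: The state at step 12, [329, 329, 329, 329, 329, 329], reappears at step 14 — and no state repeats earlier — so the cycle the system enters has period 2.

Derivation:
t=0: [370, 196, 447, 322, 265, 410]
t=1: [255, 320, 141, 299, 326, 202]
t=2: [349, 322, 307, 335, 317, 343]
t=3: [292, 314, 324, 304, 317, 297]
t=4: [339, 326, 319, 332, 324, 336]
t=5: [301, 311, 316, 307, 313, 304]
t=6: [334, 328, 325, 330, 327, 332]
t=7: [305, 310, 312, 309, 311, 307]
t=8: [332, 329, 327, 329, 328, 330]
t=9: [307, 309, 311, 309, 310, 309]
t=10: [330, 329, 328, 329, 329, 329]
t=11: [309, 310, 310, 310, 310, 310]
t=12: [329, 329, 329, 329, 329, 329]
t=13: [310, 310, 310, 310, 310, 310]
t=14: [329, 329, 329, 329, 329, 329]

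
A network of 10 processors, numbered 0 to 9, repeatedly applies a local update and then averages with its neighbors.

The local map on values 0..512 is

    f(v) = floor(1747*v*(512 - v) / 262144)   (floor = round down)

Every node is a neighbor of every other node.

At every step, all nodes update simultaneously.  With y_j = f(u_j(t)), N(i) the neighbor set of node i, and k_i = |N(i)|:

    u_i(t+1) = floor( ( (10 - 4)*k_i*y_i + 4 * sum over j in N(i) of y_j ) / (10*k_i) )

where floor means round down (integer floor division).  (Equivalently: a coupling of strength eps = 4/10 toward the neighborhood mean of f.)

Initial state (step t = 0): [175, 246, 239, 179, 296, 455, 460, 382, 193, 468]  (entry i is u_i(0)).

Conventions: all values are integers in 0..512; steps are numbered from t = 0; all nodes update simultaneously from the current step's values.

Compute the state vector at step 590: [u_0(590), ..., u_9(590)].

Answer: [432, 432, 432, 432, 432, 432, 432, 432, 432, 432]
Key observation: The state at step 18, [432, 432, 432, 432, 432, 432, 432, 432, 432, 432], reappears at step 20: the system is in a cycle of period 2 from step 18 on.  Therefore the state at step 590 equals the state at step 18 + ((590 - 18) mod 2) = 18, which is [432, 432, 432, 432, 432, 432, 432, 432, 432, 432].

Derivation:
t=0: [175, 246, 239, 179, 296, 455, 460, 382, 193, 468]
t=1: [364, 388, 387, 366, 383, 241, 234, 329, 374, 222]
t=2: [365, 343, 344, 363, 348, 407, 406, 388, 356, 403]
t=3: [350, 366, 365, 352, 363, 309, 310, 329, 357, 314]
t=4: [380, 368, 369, 379, 370, 403, 402, 393, 375, 400]
t=5: [330, 341, 339, 331, 339, 307, 308, 317, 334, 310]
t=6: [401, 394, 395, 400, 395, 411, 411, 407, 399, 410]
t=7: [294, 301, 300, 295, 300, 283, 283, 288, 296, 284]
t=8: [427, 424, 424, 426, 424, 429, 429, 428, 426, 429]
t=9: [241, 245, 245, 243, 245, 239, 239, 240, 243, 239]
t=10: [434, 434, 434, 434, 434, 434, 434, 434, 434, 434]
t=11: [225, 225, 225, 225, 225, 225, 225, 225, 225, 225]
t=12: [430, 430, 430, 430, 430, 430, 430, 430, 430, 430]
t=13: [234, 234, 234, 234, 234, 234, 234, 234, 234, 234]
t=14: [433, 433, 433, 433, 433, 433, 433, 433, 433, 433]
t=15: [227, 227, 227, 227, 227, 227, 227, 227, 227, 227]
t=16: [431, 431, 431, 431, 431, 431, 431, 431, 431, 431]
t=17: [232, 232, 232, 232, 232, 232, 232, 232, 232, 232]
t=18: [432, 432, 432, 432, 432, 432, 432, 432, 432, 432]
t=19: [230, 230, 230, 230, 230, 230, 230, 230, 230, 230]
t=20: [432, 432, 432, 432, 432, 432, 432, 432, 432, 432]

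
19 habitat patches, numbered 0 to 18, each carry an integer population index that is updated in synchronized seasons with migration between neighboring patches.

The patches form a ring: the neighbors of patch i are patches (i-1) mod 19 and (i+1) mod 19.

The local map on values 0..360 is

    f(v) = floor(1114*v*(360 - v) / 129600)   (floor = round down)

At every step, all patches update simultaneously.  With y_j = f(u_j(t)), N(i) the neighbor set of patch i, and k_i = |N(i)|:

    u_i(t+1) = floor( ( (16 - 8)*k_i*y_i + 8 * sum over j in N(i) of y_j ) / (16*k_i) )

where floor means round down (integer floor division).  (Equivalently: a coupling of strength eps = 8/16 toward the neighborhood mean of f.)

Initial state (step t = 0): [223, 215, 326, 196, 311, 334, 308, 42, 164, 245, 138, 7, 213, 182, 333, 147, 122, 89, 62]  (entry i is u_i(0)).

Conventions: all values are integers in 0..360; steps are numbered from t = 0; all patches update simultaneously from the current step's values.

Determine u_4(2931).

Answer: u_4(2931) = 204
Key observation: The state at step 22, [273, 273, 273, 273, 273, 273, 273, 273, 273, 273, 273, 273, 273, 273, 273, 273, 273, 273, 273], reappears at step 24: the system is in a cycle of period 2 from step 22 on.  Therefore the state at step 2931 equals the state at step 22 + ((2931 - 22) mod 2) = 23, which is [204, 204, 204, 204, 204, 204, 204, 204, 204, 204, 204, 204, 204, 204, 204, 204, 204, 204, 204].

Derivation:
t=0: [223, 215, 326, 196, 311, 334, 308, 42, 164, 245, 138, 7, 213, 182, 333, 147, 122, 89, 62]
t=1: [237, 222, 183, 194, 152, 103, 115, 160, 227, 255, 197, 143, 209, 225, 175, 216, 243, 205, 196]
t=2: [259, 263, 273, 275, 261, 241, 246, 262, 255, 248, 262, 269, 267, 267, 271, 264, 257, 266, 268]
t=3: [219, 216, 206, 206, 222, 238, 237, 227, 229, 231, 222, 213, 212, 211, 211, 217, 221, 216, 215]
t=4: [266, 267, 270, 269, 261, 252, 252, 256, 257, 258, 262, 267, 269, 269, 269, 266, 265, 266, 266]
t=5: [213, 212, 209, 212, 221, 230, 231, 229, 227, 224, 219, 214, 210, 210, 211, 213, 215, 214, 214]
t=6: [268, 269, 270, 268, 263, 258, 256, 257, 259, 261, 264, 267, 269, 270, 269, 268, 267, 267, 268]
t=7: [210, 209, 209, 212, 218, 224, 227, 226, 224, 221, 217, 213, 210, 209, 209, 211, 212, 212, 211]
t=8: [270, 270, 270, 268, 265, 261, 259, 260, 261, 263, 266, 268, 270, 270, 270, 270, 269, 269, 269]
t=9: [208, 208, 208, 211, 216, 221, 223, 223, 221, 218, 214, 211, 208, 208, 208, 208, 209, 210, 209]
t=10: [271, 271, 270, 269, 267, 264, 262, 262, 264, 266, 268, 269, 270, 271, 271, 271, 270, 270, 270]
t=11: [207, 207, 208, 210, 213, 216, 219, 219, 217, 214, 211, 209, 208, 207, 207, 207, 207, 208, 207]
t=12: [272, 271, 271, 270, 268, 267, 265, 265, 266, 268, 269, 270, 271, 271, 272, 272, 271, 271, 271]
t=13: [206, 206, 207, 208, 210, 213, 215, 215, 213, 211, 209, 208, 207, 206, 205, 205, 206, 207, 206]
t=14: [272, 272, 271, 271, 270, 268, 267, 267, 268, 270, 270, 271, 271, 272, 272, 272, 272, 272, 272]
t=15: [205, 205, 206, 207, 208, 210, 212, 212, 210, 208, 207, 207, 206, 205, 205, 205, 205, 205, 205]
t=16: [273, 272, 272, 271, 271, 270, 269, 269, 270, 271, 271, 272, 272, 272, 273, 273, 273, 273, 273]
t=17: [204, 204, 205, 206, 207, 208, 209, 209, 208, 207, 206, 205, 205, 204, 204, 204, 204, 204, 204]
t=18: [273, 273, 272, 272, 271, 271, 271, 271, 271, 271, 272, 272, 273, 273, 273, 273, 273, 273, 273]
t=19: [204, 204, 204, 205, 206, 207, 207, 207, 207, 206, 205, 204, 204, 204, 204, 204, 204, 204, 204]
t=20: [273, 273, 273, 272, 272, 272, 272, 272, 272, 272, 272, 273, 273, 273, 273, 273, 273, 273, 273]
t=21: [204, 204, 204, 204, 205, 205, 205, 205, 205, 205, 204, 204, 204, 204, 204, 204, 204, 204, 204]
t=22: [273, 273, 273, 273, 273, 273, 273, 273, 273, 273, 273, 273, 273, 273, 273, 273, 273, 273, 273]
t=23: [204, 204, 204, 204, 204, 204, 204, 204, 204, 204, 204, 204, 204, 204, 204, 204, 204, 204, 204]
t=24: [273, 273, 273, 273, 273, 273, 273, 273, 273, 273, 273, 273, 273, 273, 273, 273, 273, 273, 273]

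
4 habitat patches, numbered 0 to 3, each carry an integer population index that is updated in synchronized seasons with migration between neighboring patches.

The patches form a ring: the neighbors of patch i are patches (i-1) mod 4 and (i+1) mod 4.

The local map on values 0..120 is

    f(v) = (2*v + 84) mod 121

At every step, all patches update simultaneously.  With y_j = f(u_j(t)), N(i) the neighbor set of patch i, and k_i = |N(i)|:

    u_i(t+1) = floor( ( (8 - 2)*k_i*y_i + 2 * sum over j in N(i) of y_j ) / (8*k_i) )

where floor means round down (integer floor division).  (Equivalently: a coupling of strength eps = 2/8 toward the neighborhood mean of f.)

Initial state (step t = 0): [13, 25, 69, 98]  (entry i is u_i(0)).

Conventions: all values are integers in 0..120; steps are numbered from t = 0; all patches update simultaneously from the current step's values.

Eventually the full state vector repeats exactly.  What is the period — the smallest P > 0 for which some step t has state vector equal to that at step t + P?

Simulating step by step:
t=0: [13, 25, 69, 98]
t=1: [88, 36, 82, 54]
t=2: [26, 29, 17, 56]
t=3: [23, 32, 100, 72]
t=4: [23, 26, 48, 86]
t=5: [10, 19, 47, 19]
t=6: [78, 20, 43, 20]
t=7: [90, 23, 37, 23]
t=8: [18, 14, 30, 14]
t=9: [118, 101, 45, 101]
t=10: [69, 49, 50, 49]
t=11: [91, 66, 62, 66]
t=12: [41, 85, 89, 85]
t=13: [36, 17, 18, 17]
t=14: [55, 107, 119, 107]
t=15: [68, 61, 74, 61]
t=16: [95, 90, 104, 90]
t=17: [29, 26, 43, 26]
t=18: [19, 20, 40, 20]
t=19: [1, 7, 33, 7]
t=20: [89, 87, 46, 87]
t=21: [19, 21, 45, 21]
t=22: [2, 10, 41, 10]
t=23: [92, 94, 59, 94]
t=24: [27, 35, 68, 35]
t=25: [21, 39, 82, 39]
t=26: [14, 32, 14, 32]
t=27: [90, 48, 90, 48]
t=28: [31, 49, 31, 49]
t=29: [34, 52, 34, 52]
t=30: [40, 58, 40, 58]
t=31: [52, 70, 52, 70]
t=32: [76, 94, 76, 94]
t=33: [93, 51, 93, 51]
t=34: [37, 55, 37, 55]
t=35: [46, 64, 46, 64]
t=36: [64, 82, 64, 82]
t=37: [69, 27, 69, 27]
t=38: [80, 38, 80, 38]
t=39: [11, 29, 11, 29]
t=40: [84, 42, 84, 42]
t=41: [19, 37, 19, 37]
t=42: [10, 28, 10, 28]
t=43: [82, 40, 82, 40]
t=44: [15, 33, 15, 33]
t=45: [92, 50, 92, 50]
t=46: [35, 53, 35, 53]
t=47: [42, 60, 42, 60]
t=48: [56, 74, 56, 74]
t=49: [84, 102, 84, 102]
t=50: [19, 37, 19, 37]

Answer: 9
Key observation: The state at step 41, [19, 37, 19, 37], reappears at step 50 — and no state repeats earlier — so the cycle the system enters has period 9.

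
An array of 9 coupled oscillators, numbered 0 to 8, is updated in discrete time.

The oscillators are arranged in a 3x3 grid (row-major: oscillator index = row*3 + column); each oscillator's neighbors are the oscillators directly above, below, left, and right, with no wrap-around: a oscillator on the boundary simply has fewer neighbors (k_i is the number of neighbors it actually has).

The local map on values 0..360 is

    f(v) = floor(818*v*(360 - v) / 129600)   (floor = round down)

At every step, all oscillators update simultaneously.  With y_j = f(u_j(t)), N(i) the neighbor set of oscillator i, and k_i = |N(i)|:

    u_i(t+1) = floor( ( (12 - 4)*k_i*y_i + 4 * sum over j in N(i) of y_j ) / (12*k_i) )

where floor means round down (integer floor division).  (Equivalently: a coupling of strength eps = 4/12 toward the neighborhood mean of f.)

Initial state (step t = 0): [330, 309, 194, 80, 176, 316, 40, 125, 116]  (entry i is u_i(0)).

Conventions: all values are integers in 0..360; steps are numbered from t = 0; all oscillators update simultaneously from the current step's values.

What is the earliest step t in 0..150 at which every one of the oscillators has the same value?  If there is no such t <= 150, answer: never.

Answer: 4
Key observation: Synchronization is absorbing here: once all oscillators are equal they stay equal, and step 4 is the first all-equal step.

Derivation:
t=0: [330, 309, 194, 80, 176, 316, 40, 125, 116]  (not all equal)
t=1: [81, 118, 166, 132, 178, 123, 107, 174, 164]  (not all equal)
t=2: [156, 181, 195, 183, 199, 189, 178, 200, 199]  (not all equal)
t=3: [201, 203, 203, 203, 202, 202, 203, 201, 202]  (not all equal)
t=4: [201, 201, 201, 201, 201, 201, 201, 201, 201]  (all equal)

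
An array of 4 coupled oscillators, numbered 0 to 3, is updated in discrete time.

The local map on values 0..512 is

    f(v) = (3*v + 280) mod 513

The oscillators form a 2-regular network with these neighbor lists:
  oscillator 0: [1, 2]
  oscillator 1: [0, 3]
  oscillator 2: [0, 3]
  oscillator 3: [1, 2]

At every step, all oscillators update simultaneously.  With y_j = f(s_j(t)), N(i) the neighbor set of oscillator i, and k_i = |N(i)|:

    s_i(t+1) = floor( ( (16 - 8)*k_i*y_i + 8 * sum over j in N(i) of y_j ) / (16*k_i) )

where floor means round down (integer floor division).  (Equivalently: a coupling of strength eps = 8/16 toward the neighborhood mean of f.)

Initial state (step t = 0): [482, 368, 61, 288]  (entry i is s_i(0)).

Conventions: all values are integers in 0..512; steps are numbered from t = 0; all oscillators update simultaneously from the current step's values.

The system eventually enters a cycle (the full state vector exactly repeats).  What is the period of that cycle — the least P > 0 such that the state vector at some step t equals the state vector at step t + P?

Answer: 18
Key observation: The state at step 119, [211, 211, 211, 211], reappears at step 137 — and no state repeats earlier — so the cycle the system enters has period 18.

Derivation:
t=0: [482, 368, 61, 288]
t=1: [298, 255, 307, 264]
t=2: [122, 58, 136, 71]
t=3: [223, 383, 244, 403]
t=4: [443, 426, 474, 457]
t=5: [80, 55, 127, 101]
t=6: [151, 241, 93, 183]
t=7: [244, 379, 157, 292]
t=8: [406, 352, 276, 222]
t=9: [334, 381, 267, 314]
t=10: [241, 311, 140, 211]
t=11: [338, 316, 316, 293]
t=12: [235, 201, 201, 167]
t=13: [421, 370, 370, 319]
t=14: [184, 235, 235, 287]
t=15: [395, 344, 344, 293]
t=16: [362, 286, 286, 209]
t=17: [226, 239, 239, 253]
t=18: [464, 356, 356, 248]
t=19: [227, 322, 322, 416]
t=20: [334, 347, 347, 361]
t=21: [275, 295, 295, 316]
t=22: [109, 139, 139, 170]
t=23: [139, 184, 184, 230]
t=24: [251, 319, 319, 388]
t=25: [109, 211, 211, 314]
t=26: [247, 272, 272, 298]
t=27: [289, 199, 199, 109]
t=28: [242, 235, 235, 229]
t=29: [482, 472, 472, 463]
t=30: [172, 157, 157, 143]
t=31: [260, 238, 238, 217]
t=32: [257, 353, 353, 449]
t=33: [169, 184, 184, 200]
t=34: [296, 319, 319, 343]
t=35: [176, 211, 211, 247]
t=36: [347, 400, 400, 454]
t=37: [374, 326, 326, 278]
t=38: [304, 232, 232, 160]
t=39: [314, 334, 334, 355]
t=40: [226, 256, 256, 287]
t=41: [233, 151, 151, 68]
t=42: [343, 347, 347, 352]
t=43: [289, 295, 295, 302]
t=44: [130, 139, 139, 149]
t=45: [170, 184, 184, 199]
t=46: [298, 319, 319, 341]
t=47: [179, 211, 211, 244]
t=48: [352, 400, 400, 449]
t=49: [382, 326, 326, 271]
t=50: [316, 232, 232, 149]
t=51: [332, 335, 335, 338]
t=52: [254, 259, 259, 263]
t=53: [23, 30, 30, 37]
t=54: [359, 370, 370, 380]
t=55: [347, 363, 363, 379]
t=56: [319, 343, 343, 367]
t=57: [247, 283, 283, 319]
t=58: [305, 231, 231, 157]
t=59: [314, 331, 331, 349]
t=60: [221, 247, 247, 274]
t=61: [469, 380, 380, 292]
t=62: [271, 266, 266, 262]
t=63: [59, 52, 52, 46]
t=64: [446, 436, 436, 427]
t=65: [64, 49, 49, 35]
t=66: [449, 427, 427, 406]
t=67: [55, 151, 151, 247]
t=68: [332, 348, 348, 364]
t=69: [274, 298, 298, 322]
t=70: [112, 148, 148, 184]
t=71: [157, 211, 211, 265]
t=72: [319, 271, 271, 224]
t=73: [139, 196, 196, 253]
t=74: [269, 226, 226, 184]
t=75: [253, 317, 317, 382]
t=76: [109, 205, 205, 302]
t=77: [238, 254, 254, 271]
t=78: [248, 145, 145, 41]
t=79: [356, 329, 329, 302]
t=80: [281, 241, 241, 200]
t=81: [293, 361, 361, 428]
t=82: [235, 208, 208, 181]
t=83: [431, 391, 391, 350]
t=84: [230, 298, 298, 365]
t=85: [302, 275, 275, 248]
t=86: [119, 207, 207, 295]
t=87: [256, 259, 259, 263]
t=88: [26, 31, 31, 37]
t=89: [365, 373, 373, 382]
t=90: [361, 373, 373, 386]
t=91: [355, 373, 373, 392]
t=92: [346, 373, 373, 401]
t=93: [332, 373, 373, 415]
t=94: [311, 373, 373, 436]
t=95: [280, 245, 245, 211]
t=96: [298, 374, 374, 451]
t=97: [262, 248, 248, 235]
t=98: [275, 383, 383, 491]
t=99: [241, 274, 274, 308]
t=100: [283, 205, 205, 127]
t=101: [242, 253, 253, 265]
t=102: [253, 142, 142, 31]
t=103: [103, 193, 193, 283]
t=104: [211, 217, 217, 224]
t=105: [409, 418, 418, 428]
t=106: [494, 380, 380, 266]
t=107: [308, 265, 265, 223]
t=108: [113, 178, 178, 242]
t=109: [203, 300, 300, 397]
t=110: [265, 282, 282, 299]
t=111: [74, 100, 100, 125]
t=112: [284, 194, 194, 104]
t=113: [227, 220, 220, 214]
t=114: [437, 427, 427, 418]
t=115: [37, 151, 151, 265]
t=116: [305, 220, 220, 134]
t=117: [298, 298, 298, 298]
t=118: [148, 148, 148, 148]
t=119: [211, 211, 211, 211]
t=120: [400, 400, 400, 400]
t=121: [454, 454, 454, 454]
t=122: [103, 103, 103, 103]
t=123: [76, 76, 76, 76]
t=124: [508, 508, 508, 508]
t=125: [265, 265, 265, 265]
t=126: [49, 49, 49, 49]
t=127: [427, 427, 427, 427]
t=128: [22, 22, 22, 22]
t=129: [346, 346, 346, 346]
t=130: [292, 292, 292, 292]
t=131: [130, 130, 130, 130]
t=132: [157, 157, 157, 157]
t=133: [238, 238, 238, 238]
t=134: [481, 481, 481, 481]
t=135: [184, 184, 184, 184]
t=136: [319, 319, 319, 319]
t=137: [211, 211, 211, 211]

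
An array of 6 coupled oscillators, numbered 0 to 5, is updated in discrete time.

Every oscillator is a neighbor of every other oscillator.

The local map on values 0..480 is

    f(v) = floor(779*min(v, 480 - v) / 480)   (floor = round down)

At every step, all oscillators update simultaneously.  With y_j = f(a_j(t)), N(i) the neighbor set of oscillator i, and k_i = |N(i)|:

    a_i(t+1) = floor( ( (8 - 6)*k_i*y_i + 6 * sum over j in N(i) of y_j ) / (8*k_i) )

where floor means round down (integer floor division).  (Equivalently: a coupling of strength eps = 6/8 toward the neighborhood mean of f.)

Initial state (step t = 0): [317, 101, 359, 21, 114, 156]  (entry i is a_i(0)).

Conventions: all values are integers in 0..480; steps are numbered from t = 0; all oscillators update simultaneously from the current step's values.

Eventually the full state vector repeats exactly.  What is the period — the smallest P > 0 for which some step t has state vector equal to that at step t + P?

Answer: 5
Key observation: The state at step 6, [279, 279, 279, 279, 279, 279], reappears at step 11 — and no state repeats earlier — so the cycle the system enters has period 5.

Derivation:
t=0: [317, 101, 359, 21, 114, 156]
t=1: [190, 180, 183, 167, 182, 189]
t=2: [296, 294, 294, 292, 294, 295]
t=3: [300, 301, 301, 301, 301, 300]
t=4: [290, 290, 290, 290, 290, 290]
t=5: [308, 308, 308, 308, 308, 308]
t=6: [279, 279, 279, 279, 279, 279]
t=7: [326, 326, 326, 326, 326, 326]
t=8: [249, 249, 249, 249, 249, 249]
t=9: [374, 374, 374, 374, 374, 374]
t=10: [172, 172, 172, 172, 172, 172]
t=11: [279, 279, 279, 279, 279, 279]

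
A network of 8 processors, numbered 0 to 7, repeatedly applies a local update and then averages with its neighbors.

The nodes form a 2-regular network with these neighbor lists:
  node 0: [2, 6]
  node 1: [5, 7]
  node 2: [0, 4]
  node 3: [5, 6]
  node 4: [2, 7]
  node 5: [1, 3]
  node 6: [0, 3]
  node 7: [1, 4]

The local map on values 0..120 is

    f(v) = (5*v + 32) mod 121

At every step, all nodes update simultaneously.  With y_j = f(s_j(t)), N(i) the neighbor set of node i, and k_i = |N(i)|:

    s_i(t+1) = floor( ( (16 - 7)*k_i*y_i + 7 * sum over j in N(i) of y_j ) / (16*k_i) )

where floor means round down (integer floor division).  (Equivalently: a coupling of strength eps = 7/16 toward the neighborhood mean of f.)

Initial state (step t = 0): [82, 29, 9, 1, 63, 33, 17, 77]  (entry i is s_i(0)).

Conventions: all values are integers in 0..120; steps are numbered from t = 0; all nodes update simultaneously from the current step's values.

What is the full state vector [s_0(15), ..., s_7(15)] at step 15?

Simulating step by step:
t=0: [82, 29, 9, 1, 63, 33, 17, 77]
t=1: [86, 59, 83, 63, 87, 63, 91, 65]
t=2: [74, 95, 91, 82, 102, 100, 46, 106]
t=3: [26, 40, 22, 59, 50, 49, 37, 61]
t=4: [48, 90, 29, 76, 47, 62, 81, 86]
t=5: [45, 110, 43, 65, 47, 93, 58, 87]
t=6: [27, 80, 11, 85, 37, 53, 73, 85]
t=7: [52, 71, 80, 72, 93, 66, 49, 88]
t=8: [50, 63, 52, 50, 46, 79, 36, 69]
t=9: [53, 76, 41, 56, 25, 67, 68, 35]
t=10: [58, 47, 85, 42, 64, 28, 32, 66]
t=11: [81, 51, 94, 26, 108, 34, 57, 97]
t=12: [61, 50, 45, 57, 60, 64, 67, 47]
t=13: [57, 52, 48, 67, 59, 87, 39, 42]
t=14: [71, 50, 51, 48, 54, 70, 76, 29]
t=15: [34, 38, 43, 31, 55, 26, 39, 53]

Answer: [34, 38, 43, 31, 55, 26, 39, 53]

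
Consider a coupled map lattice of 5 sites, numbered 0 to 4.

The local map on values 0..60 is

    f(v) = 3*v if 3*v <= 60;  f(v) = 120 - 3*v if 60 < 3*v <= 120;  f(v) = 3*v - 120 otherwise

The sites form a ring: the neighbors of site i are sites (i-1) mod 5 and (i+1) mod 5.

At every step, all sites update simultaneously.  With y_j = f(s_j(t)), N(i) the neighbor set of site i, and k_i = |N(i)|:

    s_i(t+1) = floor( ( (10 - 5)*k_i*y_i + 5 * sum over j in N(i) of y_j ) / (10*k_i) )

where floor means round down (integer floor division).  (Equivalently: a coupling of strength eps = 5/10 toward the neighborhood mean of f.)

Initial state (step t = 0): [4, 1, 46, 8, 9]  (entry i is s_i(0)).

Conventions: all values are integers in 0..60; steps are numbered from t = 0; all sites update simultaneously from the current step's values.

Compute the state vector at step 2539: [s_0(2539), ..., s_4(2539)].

Answer: [18, 19, 18, 18, 18]
Key observation: The state at step 28, [54, 55, 54, 54, 54], reappears at step 32: the system is in a cycle of period 4 from step 28 on.  Therefore the state at step 2539 equals the state at step 28 + ((2539 - 28) mod 4) = 31, which is [18, 19, 18, 18, 18].

Derivation:
t=0: [4, 1, 46, 8, 9]
t=1: [13, 9, 15, 23, 22]
t=2: [39, 34, 42, 50, 49]
t=3: [12, 11, 15, 23, 21]
t=4: [40, 36, 43, 51, 50]
t=5: [10, 8, 15, 26, 23]
t=6: [33, 30, 39, 45, 43]
t=7: [20, 21, 12, 10, 13]
t=8: [54, 52, 39, 33, 42]
t=9: [31, 29, 15, 12, 18]
t=10: [35, 34, 39, 42, 42]
t=11: [13, 13, 7, 5, 8]
t=12: [35, 34, 24, 18, 25]
t=13: [23, 24, 42, 50, 39]
t=14: [38, 38, 22, 17, 21]
t=15: [18, 18, 41, 53, 42]
t=16: [42, 41, 24, 21, 26]
t=17: [14, 15, 39, 51, 36]
t=18: [35, 33, 21, 20, 24]
t=19: [24, 28, 48, 56, 42]
t=20: [34, 36, 33, 31, 27]
t=21: [21, 15, 20, 28, 30]
t=22: [47, 51, 50, 40, 38]
t=23: [20, 29, 23, 9, 8]
t=24: [44, 44, 40, 32, 33]
t=25: [14, 9, 9, 17, 19]
t=26: [42, 30, 33, 46, 51]
t=27: [18, 21, 22, 22, 22]
t=28: [54, 55, 54, 54, 54]
t=29: [42, 43, 42, 42, 42]
t=30: [6, 7, 6, 6, 6]
t=31: [18, 19, 18, 18, 18]
t=32: [54, 55, 54, 54, 54]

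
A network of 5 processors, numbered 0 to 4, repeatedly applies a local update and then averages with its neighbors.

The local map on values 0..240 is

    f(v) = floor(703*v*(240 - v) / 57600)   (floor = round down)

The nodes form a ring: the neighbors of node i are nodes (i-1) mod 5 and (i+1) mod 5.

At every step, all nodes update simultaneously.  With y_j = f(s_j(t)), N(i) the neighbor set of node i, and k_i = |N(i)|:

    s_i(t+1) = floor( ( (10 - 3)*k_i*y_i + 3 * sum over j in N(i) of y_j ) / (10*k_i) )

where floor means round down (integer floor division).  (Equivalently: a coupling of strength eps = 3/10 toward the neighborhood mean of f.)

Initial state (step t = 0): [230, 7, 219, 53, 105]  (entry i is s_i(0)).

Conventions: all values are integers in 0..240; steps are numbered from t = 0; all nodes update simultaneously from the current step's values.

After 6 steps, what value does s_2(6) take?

Answer: s_2(6) = 154

Derivation:
t=0: [230, 7, 219, 53, 105]
t=1: [48, 25, 60, 118, 143]
t=2: [113, 81, 127, 167, 161]
t=3: [169, 162, 168, 153, 156]
t=4: [149, 151, 150, 159, 157]
t=5: [163, 164, 162, 158, 159]
t=6: [153, 152, 154, 157, 156]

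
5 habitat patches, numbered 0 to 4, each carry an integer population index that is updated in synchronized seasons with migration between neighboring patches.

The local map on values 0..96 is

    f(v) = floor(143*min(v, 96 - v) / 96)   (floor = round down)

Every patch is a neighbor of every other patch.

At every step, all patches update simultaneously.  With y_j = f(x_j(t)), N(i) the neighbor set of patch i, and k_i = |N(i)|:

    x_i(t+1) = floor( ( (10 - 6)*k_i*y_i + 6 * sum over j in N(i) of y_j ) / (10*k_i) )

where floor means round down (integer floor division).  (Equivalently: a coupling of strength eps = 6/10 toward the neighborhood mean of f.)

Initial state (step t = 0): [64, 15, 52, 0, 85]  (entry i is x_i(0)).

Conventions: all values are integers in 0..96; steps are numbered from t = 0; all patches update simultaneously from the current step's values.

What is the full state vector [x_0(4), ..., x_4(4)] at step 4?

Simulating step by step:
t=0: [64, 15, 52, 0, 85]
t=1: [34, 28, 38, 22, 26]
t=2: [45, 42, 46, 40, 42]
t=3: [64, 63, 64, 62, 63]
t=4: [48, 48, 48, 48, 48]

Answer: [48, 48, 48, 48, 48]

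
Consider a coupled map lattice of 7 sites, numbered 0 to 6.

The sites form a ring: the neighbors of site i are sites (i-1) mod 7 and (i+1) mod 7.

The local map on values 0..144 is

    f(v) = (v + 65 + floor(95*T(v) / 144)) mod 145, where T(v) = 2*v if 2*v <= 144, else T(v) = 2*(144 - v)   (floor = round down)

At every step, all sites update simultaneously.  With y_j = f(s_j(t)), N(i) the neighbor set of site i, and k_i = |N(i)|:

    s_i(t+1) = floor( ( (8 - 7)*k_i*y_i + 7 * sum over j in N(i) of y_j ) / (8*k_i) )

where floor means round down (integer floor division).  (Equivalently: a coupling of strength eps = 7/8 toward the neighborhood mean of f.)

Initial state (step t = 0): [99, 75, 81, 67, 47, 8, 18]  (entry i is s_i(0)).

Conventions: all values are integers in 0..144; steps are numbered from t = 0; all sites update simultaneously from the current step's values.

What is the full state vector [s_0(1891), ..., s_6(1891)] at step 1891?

Answer: [83, 83, 83, 83, 83, 83, 83]
Key observation: The state at step 4, [83, 83, 83, 83, 83, 83, 83], reappears at step 5: the system is in a cycle of period 1 from step 4 on.  Therefore the state at step 1891 equals the state at step 4 + ((1891 - 4) mod 1) = 4, which is [83, 83, 83, 83, 83, 83, 83].

Derivation:
t=0: [99, 75, 81, 67, 47, 8, 18]
t=1: [93, 81, 80, 58, 72, 69, 83]
t=2: [83, 82, 70, 81, 69, 84, 80]
t=3: [83, 82, 83, 81, 83, 82, 83]
t=4: [83, 83, 83, 83, 83, 83, 83]
t=5: [83, 83, 83, 83, 83, 83, 83]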